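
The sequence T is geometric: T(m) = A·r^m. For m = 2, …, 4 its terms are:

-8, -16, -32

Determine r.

2

Consecutive ratio: -16/(-8) = 2, and -32/(-16) = 2, so r = 2.
Then A·2^2 = -8 gives A = -2, and T(m) = -2·2^m.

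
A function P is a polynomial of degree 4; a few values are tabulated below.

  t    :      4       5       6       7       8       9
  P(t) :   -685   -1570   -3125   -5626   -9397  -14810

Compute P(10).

-22285

Write P(t) = at^4 + bt³ + ct² + dt + e; the 6 given values yield a linear system in the 5 coefficients.
Solving, P(t) = -2t^4 - 2t³ - 3t² + 2t - 5.
Then P(10) = -22285.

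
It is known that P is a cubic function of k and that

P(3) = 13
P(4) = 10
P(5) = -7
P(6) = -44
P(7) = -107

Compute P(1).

1

Write P(k) = ak³ + bk² + ck + d; the 5 given values yield a linear system in the 4 coefficients.
Solving, P(k) = -k³ + 5k² - k - 2.
Then P(1) = 1.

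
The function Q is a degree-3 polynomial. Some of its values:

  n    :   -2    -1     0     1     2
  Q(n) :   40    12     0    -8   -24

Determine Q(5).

First differences: -28, -12, -8, -16. Second differences: 16, 4, -8. Third differences: -12, -12.
Level-3 differences are constant, so Q has degree 3.
Fitting a degree-3 polynomial gives Q(n) = -2n³ + 2n² - 8n.
Then Q(5) = -240.

-240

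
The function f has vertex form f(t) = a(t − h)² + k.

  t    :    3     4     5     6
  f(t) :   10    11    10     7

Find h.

4

First differences 1, -1, -3; second difference -2 = 2a, so a = -1.
Expanding, the t-coefficient is −2ah = 2h; matching it to the data gives h = 4, and then k = 11.
So f(t) = -1(t − 4)² + 11.
Hence h = 4.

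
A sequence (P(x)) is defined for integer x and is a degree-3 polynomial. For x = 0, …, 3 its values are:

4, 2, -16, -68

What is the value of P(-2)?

Write P(x) = ax³ + bx² + cx + d; the 4 given values yield a linear system in the 4 coefficients.
Solving, P(x) = -3x³ + x² + 4.
Then P(-2) = 32.

32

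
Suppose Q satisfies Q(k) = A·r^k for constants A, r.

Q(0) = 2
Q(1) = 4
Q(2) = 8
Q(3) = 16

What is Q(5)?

Consecutive ratio: 4/2 = 2, and 8/4 = 2, so r = 2.
Then A·2^0 = 2 gives A = 2, and Q(k) = 2·2^k.
Q(5) = 2·2^5 = 64.

64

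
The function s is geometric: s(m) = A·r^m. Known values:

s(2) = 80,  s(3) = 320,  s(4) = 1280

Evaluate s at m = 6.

Consecutive ratio: 320/80 = 4, and 1280/320 = 4, so r = 4.
Then A·4^2 = 80 gives A = 5, and s(m) = 5·4^m.
s(6) = 5·4^6 = 20480.

20480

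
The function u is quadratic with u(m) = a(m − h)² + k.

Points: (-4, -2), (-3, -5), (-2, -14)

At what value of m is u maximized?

-4

First differences -3, -9; second difference -6 = 2a, so a = -3.
Expanding, the m-coefficient is −2ah = 6h; matching it to the data gives h = -4, and then k = -2.
So u(m) = -3(m + 4)² − 2.
Hence h = -4.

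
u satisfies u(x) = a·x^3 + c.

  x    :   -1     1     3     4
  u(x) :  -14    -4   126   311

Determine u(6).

1071

From u(-1) = -14 and u(1) = -4: -1a + c = -14 and 1a + c = -4.
Subtracting: 2a = 10, so a = 5; then c = -14 − 5·(-1) = -9.
So u(x) = 5x³ − 9, and u(6) = 1071.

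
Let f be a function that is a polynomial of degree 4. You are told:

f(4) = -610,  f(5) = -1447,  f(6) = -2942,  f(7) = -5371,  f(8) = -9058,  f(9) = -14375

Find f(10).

Write f(x) = ax^4 + bx³ + cx² + dx + e; the 6 given values yield a linear system in the 5 coefficients.
Solving, f(x) = -2x^4 - 2x³ + 3x² - 4x - 2.
Then f(10) = -21742.

-21742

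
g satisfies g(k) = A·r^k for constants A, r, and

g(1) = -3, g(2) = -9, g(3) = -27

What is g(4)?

Consecutive ratio: -9/(-3) = 3, and -27/(-9) = 3, so r = 3.
Then A·3^1 = -3 gives A = -1, and g(k) = -1·3^k.
g(4) = -1·3^4 = -81.

-81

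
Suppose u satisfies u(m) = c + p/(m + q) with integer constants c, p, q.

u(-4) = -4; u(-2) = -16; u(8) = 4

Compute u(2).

(u(m) − c)(m + q) = p for each data point; the three points give a linear system in c and q, then p follows.
Solving: c = 2, q = 1, p = 18, so u(m) = 2 + 18/(m + 1).
Then u(2) = 2 + 18/3 = 8.

8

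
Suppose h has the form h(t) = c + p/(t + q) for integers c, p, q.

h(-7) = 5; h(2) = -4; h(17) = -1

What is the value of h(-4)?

(h(t) − c)(t + q) = p for each data point; the three points give a linear system in c and q, then p follows.
Solving: c = 0, q = 3, p = -20, so h(t) = -20/(t + 3).
Then h(-4) = 0 − 20/(-1) = 20.

20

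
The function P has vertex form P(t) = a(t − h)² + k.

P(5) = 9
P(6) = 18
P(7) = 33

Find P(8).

54

First differences 9, 15; second difference 6 = 2a, so a = 3.
Expanding, the t-coefficient is −2ah = -6h; matching it to the data gives h = 4, and then k = 6.
So P(t) = 3(t − 4)² + 6.
P(8) = 3·4² + 6 = 54.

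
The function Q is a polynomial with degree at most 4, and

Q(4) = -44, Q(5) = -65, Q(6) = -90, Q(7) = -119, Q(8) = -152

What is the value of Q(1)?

-5

First differences: -21, -25, -29, -33. Second differences: -4, -4, -4.
Level-2 differences are constant, so Q has degree 2.
Fitting a degree-2 polynomial gives Q(k) = -2k² - 3k.
Then Q(1) = -5.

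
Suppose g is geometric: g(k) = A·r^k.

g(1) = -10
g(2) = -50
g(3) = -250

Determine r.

Consecutive ratio: -50/(-10) = 5, and -250/(-50) = 5, so r = 5.
Then A·5^1 = -10 gives A = -2, and g(k) = -2·5^k.

5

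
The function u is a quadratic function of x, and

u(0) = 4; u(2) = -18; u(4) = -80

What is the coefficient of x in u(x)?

Write u(x) = ax² + bx + c; the 3 given values yield a linear system in the 3 coefficients.
Solving, u(x) = -5x² - x + 4.
The coefficient of x is -1.

-1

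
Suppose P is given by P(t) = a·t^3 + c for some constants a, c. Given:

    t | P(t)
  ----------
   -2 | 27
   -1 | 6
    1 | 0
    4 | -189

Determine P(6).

From P(-2) = 27 and P(-1) = 6: -8a + c = 27 and -1a + c = 6.
Subtracting: 7a = -21, so a = -3; then c = 27 − (-3)·(-8) = 3.
So P(t) = -3t³ + 3, and P(6) = -645.

-645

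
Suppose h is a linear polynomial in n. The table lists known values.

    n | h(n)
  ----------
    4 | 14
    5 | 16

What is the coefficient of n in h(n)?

2

Write h(n) = an + b; the 2 given values yield a linear system in the 2 coefficients.
Solving, h(n) = 2n + 6.
The coefficient of n is 2.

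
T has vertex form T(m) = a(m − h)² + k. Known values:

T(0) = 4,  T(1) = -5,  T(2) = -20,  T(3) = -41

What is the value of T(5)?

First differences -9, -15, -21; second difference -6 = 2a, so a = -3.
Expanding, the m-coefficient is −2ah = 6h; matching it to the data gives h = -1, and then k = 7.
So T(m) = -3(m + 1)² + 7.
T(5) = -3·6² + 7 = -101.

-101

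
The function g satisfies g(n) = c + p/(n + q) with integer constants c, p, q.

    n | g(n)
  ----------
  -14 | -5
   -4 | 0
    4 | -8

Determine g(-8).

(g(n) − c)(n + q) = p for each data point; the three points give a linear system in c and q, then p follows.
Solving: c = -6, q = 2, p = -12, so g(n) = -6 − 12/(n + 2).
Then g(-8) = -6 − 12/(-6) = -4.

-4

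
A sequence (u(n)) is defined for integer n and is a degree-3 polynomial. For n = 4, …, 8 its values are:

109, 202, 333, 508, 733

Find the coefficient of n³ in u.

1

First differences: 93, 131, 175, 225. Second differences: 38, 44, 50. Third differences: 6, 6.
Level-3 differences are constant, so u has degree 3.
Fitting a degree-3 polynomial gives u(n) = n³ + 4n² - 4n - 3.
The coefficient of n³ is 1.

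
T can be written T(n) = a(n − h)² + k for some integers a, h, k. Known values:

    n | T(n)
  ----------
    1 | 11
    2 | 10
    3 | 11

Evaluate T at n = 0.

First differences -1, 1; second difference 2 = 2a, so a = 1.
Expanding, the n-coefficient is −2ah = -2h; matching it to the data gives h = 2, and then k = 10.
So T(n) = 1(n − 2)² + 10.
T(0) = 1·(-2)² + 10 = 14.

14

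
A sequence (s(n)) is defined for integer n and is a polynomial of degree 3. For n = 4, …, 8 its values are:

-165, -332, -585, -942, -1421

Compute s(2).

-17

Write s(n) = an³ + bn² + cn + d; the 5 given values yield a linear system in the 4 coefficients.
Solving, s(n) = -3n³ + 2n² - 2n + 3.
Then s(2) = -17.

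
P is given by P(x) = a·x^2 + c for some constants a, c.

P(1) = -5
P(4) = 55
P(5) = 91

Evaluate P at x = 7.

From P(1) = -5 and P(4) = 55: 1a + c = -5 and 16a + c = 55.
Subtracting: 15a = 60, so a = 4; then c = -5 − 4·1 = -9.
So P(x) = 4x² − 9, and P(7) = 187.

187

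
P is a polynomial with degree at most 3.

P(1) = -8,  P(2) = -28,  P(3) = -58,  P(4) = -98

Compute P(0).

2

First differences: -20, -30, -40. Second differences: -10, -10.
Level-2 differences are constant, so P has degree 2.
Fitting a degree-2 polynomial gives P(n) = -5n² - 5n + 2.
Then P(0) = 2.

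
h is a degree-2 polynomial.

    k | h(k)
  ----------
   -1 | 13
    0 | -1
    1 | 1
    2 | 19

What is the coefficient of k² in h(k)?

Write h(k) = ak² + bk + c; the 4 given values yield a linear system in the 3 coefficients.
Solving, h(k) = 8k² - 6k - 1.
The coefficient of k² is 8.

8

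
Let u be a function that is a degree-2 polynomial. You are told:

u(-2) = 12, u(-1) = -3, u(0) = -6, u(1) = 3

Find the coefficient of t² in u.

6

First differences: -15, -3, 9. Second differences: 12, 12.
Level-2 differences are constant, so u has degree 2.
Fitting a degree-2 polynomial gives u(t) = 6t² + 3t - 6.
The coefficient of t² is 6.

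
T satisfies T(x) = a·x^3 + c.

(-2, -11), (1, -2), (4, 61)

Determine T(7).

From T(-2) = -11 and T(1) = -2: -8a + c = -11 and 1a + c = -2.
Subtracting: 9a = 9, so a = 1; then c = -11 − 1·(-8) = -3.
So T(x) = 1x³ − 3, and T(7) = 340.

340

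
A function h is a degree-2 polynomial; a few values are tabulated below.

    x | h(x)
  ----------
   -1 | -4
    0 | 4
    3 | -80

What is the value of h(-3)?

Write h(x) = ax² + bx + c; the 3 given values yield a linear system in the 3 coefficients.
Solving, h(x) = -9x² - x + 4.
Then h(-3) = -74.

-74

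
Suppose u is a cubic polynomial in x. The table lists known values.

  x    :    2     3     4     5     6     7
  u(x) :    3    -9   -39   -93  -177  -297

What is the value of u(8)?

-459

First differences: -12, -30, -54, -84, -120. Second differences: -18, -24, -30, -36. Third differences: -6, -6, -6.
Level-3 differences are constant, so u has degree 3.
Fitting a degree-3 polynomial gives u(x) = -x³ + 7x - 3.
Then u(8) = -459.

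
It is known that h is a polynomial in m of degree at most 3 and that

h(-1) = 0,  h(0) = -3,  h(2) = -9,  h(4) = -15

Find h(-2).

Write h(m) = am³ + bm² + cm + d; the 4 given values yield a linear system in the 4 coefficients.
Solving, the top 2 coefficients vanish, and h(m) = -3m - 3.
Then h(-2) = 3.

3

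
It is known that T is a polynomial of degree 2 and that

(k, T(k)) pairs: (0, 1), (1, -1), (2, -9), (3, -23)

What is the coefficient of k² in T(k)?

-3

Write T(k) = ak² + bk + c; the 4 given values yield a linear system in the 3 coefficients.
Solving, T(k) = -3k² + k + 1.
The coefficient of k² is -3.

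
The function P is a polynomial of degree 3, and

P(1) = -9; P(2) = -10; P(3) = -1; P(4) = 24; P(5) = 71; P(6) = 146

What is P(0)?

-4

Write P(t) = at³ + bt² + ct + d; the 6 given values yield a linear system in the 4 coefficients.
Solving, P(t) = t³ - t² - 5t - 4.
The constant term is P(0) = -4.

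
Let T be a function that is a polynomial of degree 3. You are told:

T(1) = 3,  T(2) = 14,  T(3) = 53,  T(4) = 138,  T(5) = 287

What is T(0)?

2

First differences: 11, 39, 85, 149. Second differences: 28, 46, 64. Third differences: 18, 18.
Level-3 differences are constant, so T has degree 3.
Fitting a degree-3 polynomial gives T(t) = 3t³ - 4t² + 2t + 2.
Then T(0) = 2.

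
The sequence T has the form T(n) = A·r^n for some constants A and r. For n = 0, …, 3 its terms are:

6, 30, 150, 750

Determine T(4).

3750

Consecutive ratio: 30/6 = 5, and 150/30 = 5, so r = 5.
Then A·5^0 = 6 gives A = 6, and T(n) = 6·5^n.
T(4) = 6·5^4 = 3750.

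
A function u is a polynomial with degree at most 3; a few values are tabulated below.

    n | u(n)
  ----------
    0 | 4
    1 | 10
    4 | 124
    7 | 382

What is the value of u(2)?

Write u(n) = an³ + bn² + cn + d; the 4 given values yield a linear system in the 4 coefficients.
Solving, the leading coefficient vanishes, and u(n) = 8n² - 2n + 4.
Then u(2) = 32.

32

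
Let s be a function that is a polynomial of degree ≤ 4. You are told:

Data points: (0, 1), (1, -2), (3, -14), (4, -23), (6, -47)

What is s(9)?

Write s(k) = ak^4 + bk³ + ck² + dk + e; the 5 given values yield a linear system in the 5 coefficients.
Solving, the top 2 coefficients vanish, and s(k) = -k² - 2k + 1.
Then s(9) = -98.

-98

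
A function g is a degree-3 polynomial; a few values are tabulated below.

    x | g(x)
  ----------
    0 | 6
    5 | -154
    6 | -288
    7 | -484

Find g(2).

-4

Write g(x) = ax³ + bx² + cx + d; the 4 given values yield a linear system in the 4 coefficients.
Solving, g(x) = -2x³ + 5x² - 7x + 6.
Then g(2) = -4.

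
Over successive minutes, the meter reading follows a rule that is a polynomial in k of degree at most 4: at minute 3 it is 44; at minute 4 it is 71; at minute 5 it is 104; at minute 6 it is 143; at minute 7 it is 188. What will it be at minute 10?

Write the value at k as T(k).
First differences: 27, 33, 39, 45. Second differences: 6, 6, 6.
Level-2 differences are constant, so T has degree 2.
Fitting a degree-2 polynomial gives T(k) = 3k² + 6k - 1.
Then T(10) = 359.

359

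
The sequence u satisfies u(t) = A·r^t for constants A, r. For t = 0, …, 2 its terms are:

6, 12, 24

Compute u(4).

96

Consecutive ratio: 12/6 = 2, and 24/12 = 2, so r = 2.
Then A·2^0 = 6 gives A = 6, and u(t) = 6·2^t.
u(4) = 6·2^4 = 96.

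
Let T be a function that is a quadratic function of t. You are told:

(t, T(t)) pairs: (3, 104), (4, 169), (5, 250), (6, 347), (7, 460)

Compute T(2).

Write T(t) = at² + bt + c; the 5 given values yield a linear system in the 3 coefficients.
Solving, T(t) = 8t² + 9t + 5.
Then T(2) = 55.

55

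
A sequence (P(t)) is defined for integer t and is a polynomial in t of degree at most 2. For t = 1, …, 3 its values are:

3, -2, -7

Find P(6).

-22

Write P(t) = at² + bt + c; the 3 given values yield a linear system in the 3 coefficients.
Solving, the leading coefficient vanishes, and P(t) = -5t + 8.
Then P(6) = -22.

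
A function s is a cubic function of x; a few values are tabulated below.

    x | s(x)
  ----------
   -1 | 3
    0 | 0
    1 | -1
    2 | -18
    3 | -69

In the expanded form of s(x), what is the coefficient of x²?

1

First differences: -3, -1, -17, -51. Second differences: 2, -16, -34. Third differences: -18, -18.
Level-3 differences are constant, so s has degree 3.
Fitting a degree-3 polynomial gives s(x) = -3x³ + x² + x.
The coefficient of x² is 1.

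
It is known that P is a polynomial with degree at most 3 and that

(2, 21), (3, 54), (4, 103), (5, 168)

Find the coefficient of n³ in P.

Write P(n) = an³ + bn² + cn + d; the 4 given values yield a linear system in the 4 coefficients.
Solving, the leading coefficient vanishes, and P(n) = 8n² - 7n + 3.
The coefficient of n³ is 0.

0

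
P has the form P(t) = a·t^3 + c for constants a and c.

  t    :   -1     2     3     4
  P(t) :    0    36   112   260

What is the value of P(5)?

From P(-1) = 0 and P(2) = 36: -1a + c = 0 and 8a + c = 36.
Subtracting: 9a = 36, so a = 4; then c = 0 − 4·(-1) = 4.
So P(t) = 4t³ + 4, and P(5) = 504.

504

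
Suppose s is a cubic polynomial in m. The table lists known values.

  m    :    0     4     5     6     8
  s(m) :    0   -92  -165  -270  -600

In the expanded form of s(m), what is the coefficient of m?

Write s(m) = am³ + bm² + cm + d; the 5 given values yield a linear system in the 4 coefficients.
Solving, s(m) = -m³ - m² - 3m.
The coefficient of m is -3.

-3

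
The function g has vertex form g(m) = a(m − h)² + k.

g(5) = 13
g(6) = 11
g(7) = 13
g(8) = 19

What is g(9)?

First differences -2, 2, 6; second difference 4 = 2a, so a = 2.
Expanding, the m-coefficient is −2ah = -4h; matching it to the data gives h = 6, and then k = 11.
So g(m) = 2(m − 6)² + 11.
g(9) = 2·3² + 11 = 29.

29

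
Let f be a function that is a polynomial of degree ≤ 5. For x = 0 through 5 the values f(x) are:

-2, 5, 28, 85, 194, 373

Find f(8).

1510

First differences: 7, 23, 57, 109, 179. Second differences: 16, 34, 52, 70. Third differences: 18, 18, 18.
Level-3 differences are constant, so f has degree 3.
Fitting a degree-3 polynomial gives f(x) = 3x³ - x² + 5x - 2.
Then f(8) = 1510.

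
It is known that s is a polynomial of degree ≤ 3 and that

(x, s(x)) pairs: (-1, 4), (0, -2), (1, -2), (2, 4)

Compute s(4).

34

First differences: -6, 0, 6. Second differences: 6, 6.
Level-2 differences are constant, so s has degree 2.
Fitting a degree-2 polynomial gives s(x) = 3x² - 3x - 2.
Then s(4) = 34.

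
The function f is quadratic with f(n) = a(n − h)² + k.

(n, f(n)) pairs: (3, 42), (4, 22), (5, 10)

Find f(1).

First differences -20, -12; second difference 8 = 2a, so a = 4.
Expanding, the n-coefficient is −2ah = -8h; matching it to the data gives h = 6, and then k = 6.
So f(n) = 4(n − 6)² + 6.
f(1) = 4·(-5)² + 6 = 106.

106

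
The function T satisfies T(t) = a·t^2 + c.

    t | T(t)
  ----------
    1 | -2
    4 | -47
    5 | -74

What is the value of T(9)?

-242

From T(1) = -2 and T(4) = -47: 1a + c = -2 and 16a + c = -47.
Subtracting: 15a = -45, so a = -3; then c = -2 − (-3)·1 = 1.
So T(t) = -3t² + 1, and T(9) = -242.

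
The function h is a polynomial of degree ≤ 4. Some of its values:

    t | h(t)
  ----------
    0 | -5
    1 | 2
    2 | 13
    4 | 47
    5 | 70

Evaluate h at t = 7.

128

Write h(t) = at^4 + bt³ + ct² + dt + e; the 5 given values yield a linear system in the 5 coefficients.
Solving, the top 2 coefficients vanish, and h(t) = 2t² + 5t - 5.
Then h(7) = 128.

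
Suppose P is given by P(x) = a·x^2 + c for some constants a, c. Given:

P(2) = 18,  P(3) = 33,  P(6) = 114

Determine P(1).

9

From P(2) = 18 and P(3) = 33: 4a + c = 18 and 9a + c = 33.
Subtracting: 5a = 15, so a = 3; then c = 18 − 3·4 = 6.
So P(x) = 3x² + 6, and P(1) = 9.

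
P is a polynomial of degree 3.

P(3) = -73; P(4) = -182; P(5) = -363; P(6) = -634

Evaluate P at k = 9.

Write P(k) = ak³ + bk² + ck + d; the 4 given values yield a linear system in the 4 coefficients.
Solving, P(k) = -3k³ + 2k + 2.
Then P(9) = -2167.

-2167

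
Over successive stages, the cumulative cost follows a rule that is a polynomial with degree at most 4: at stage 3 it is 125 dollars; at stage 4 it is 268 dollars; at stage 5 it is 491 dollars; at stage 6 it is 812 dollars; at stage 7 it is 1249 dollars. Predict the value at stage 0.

Write the value at n as s(n).
Write s(n) = an^4 + bn³ + cn² + dn + e; the 5 given values yield a linear system in the 5 coefficients.
Solving, the leading coefficient vanishes, and s(n) = 3n³ + 4n² + 4n - 4.
Then s(0) = -4.

-4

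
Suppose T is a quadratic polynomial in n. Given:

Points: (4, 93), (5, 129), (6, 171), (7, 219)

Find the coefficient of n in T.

9

Write T(n) = an² + bn + c; the 4 given values yield a linear system in the 3 coefficients.
Solving, T(n) = 3n² + 9n + 9.
The coefficient of n is 9.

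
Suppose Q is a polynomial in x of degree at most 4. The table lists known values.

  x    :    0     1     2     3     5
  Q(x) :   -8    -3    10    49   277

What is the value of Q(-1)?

Write Q(x) = ax^4 + bx³ + cx² + dx + e; the 5 given values yield a linear system in the 5 coefficients.
Solving, the leading coefficient vanishes, and Q(x) = 3x³ - 5x² + 7x - 8.
Then Q(-1) = -23.

-23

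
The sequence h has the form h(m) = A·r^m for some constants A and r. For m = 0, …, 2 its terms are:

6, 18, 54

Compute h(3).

Consecutive ratio: 18/6 = 3, and 54/18 = 3, so r = 3.
Then A·3^0 = 6 gives A = 6, and h(m) = 6·3^m.
h(3) = 6·3^3 = 162.

162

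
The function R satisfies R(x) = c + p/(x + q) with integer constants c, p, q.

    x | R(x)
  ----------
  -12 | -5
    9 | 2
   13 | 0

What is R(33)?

-2

(R(x) − c)(x + q) = p for each data point; the three points give a linear system in c and q, then p follows.
Solving: c = -3, q = -3, p = 30, so R(x) = -3 + 30/(x − 3).
Then R(33) = -3 + 30/30 = -2.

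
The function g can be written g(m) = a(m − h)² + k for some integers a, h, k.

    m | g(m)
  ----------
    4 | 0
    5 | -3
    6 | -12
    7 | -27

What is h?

4

First differences -3, -9, -15; second difference -6 = 2a, so a = -3.
Expanding, the m-coefficient is −2ah = 6h; matching it to the data gives h = 4, and then k = 0.
So g(m) = -3(m − 4)² + 0.
Hence h = 4.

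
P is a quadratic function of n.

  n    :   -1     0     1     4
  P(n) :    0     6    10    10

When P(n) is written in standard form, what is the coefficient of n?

Write P(n) = an² + bn + c; the 4 given values yield a linear system in the 3 coefficients.
Solving, P(n) = -n² + 5n + 6.
The coefficient of n is 5.

5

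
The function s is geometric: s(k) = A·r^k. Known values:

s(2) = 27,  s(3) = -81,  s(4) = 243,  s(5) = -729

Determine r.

Consecutive ratio: -81/27 = -3, and 243/(-81) = -3, so r = -3.
Then A·(-3)^2 = 27 gives A = 3, and s(k) = 3·(-3)^k.

-3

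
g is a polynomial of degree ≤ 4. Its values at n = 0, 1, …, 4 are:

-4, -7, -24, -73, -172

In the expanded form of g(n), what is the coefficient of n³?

First differences: -3, -17, -49, -99. Second differences: -14, -32, -50. Third differences: -18, -18.
Level-3 differences are constant, so g has degree 3.
Fitting a degree-3 polynomial gives g(n) = -3n³ + 2n² - 2n - 4.
The coefficient of n³ is -3.

-3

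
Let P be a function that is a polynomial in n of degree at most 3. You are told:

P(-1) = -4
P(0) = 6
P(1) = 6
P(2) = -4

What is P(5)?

-94

First differences: 10, 0, -10. Second differences: -10, -10.
Level-2 differences are constant, so P has degree 2.
Fitting a degree-2 polynomial gives P(n) = -5n² + 5n + 6.
Then P(5) = -94.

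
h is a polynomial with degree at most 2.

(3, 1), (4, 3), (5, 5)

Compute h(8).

First differences: 2, 2.
Level-1 differences are constant, so h has degree 1.
Fitting a degree-1 polynomial gives h(m) = 2m - 5.
Then h(8) = 11.

11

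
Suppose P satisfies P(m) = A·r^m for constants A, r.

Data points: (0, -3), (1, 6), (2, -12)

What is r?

-2

Consecutive ratio: 6/(-3) = -2, and -12/6 = -2, so r = -2.
Then A·(-2)^0 = -3 gives A = -3, and P(m) = -3·(-2)^m.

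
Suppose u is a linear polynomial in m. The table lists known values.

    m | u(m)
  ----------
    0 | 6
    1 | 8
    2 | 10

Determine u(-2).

Write u(m) = am + b; the 3 given values yield a linear system in the 2 coefficients.
Solving, u(m) = 2m + 6.
Then u(-2) = 2.

2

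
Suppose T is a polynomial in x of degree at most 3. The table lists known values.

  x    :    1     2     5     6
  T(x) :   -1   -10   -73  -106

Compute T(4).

Write T(x) = ax³ + bx² + cx + d; the 4 given values yield a linear system in the 4 coefficients.
Solving, the leading coefficient vanishes, and T(x) = -3x² + 2.
Then T(4) = -46.

-46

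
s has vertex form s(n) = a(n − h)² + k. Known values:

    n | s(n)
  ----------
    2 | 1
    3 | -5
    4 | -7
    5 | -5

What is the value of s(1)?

First differences -6, -2, 2; second difference 4 = 2a, so a = 2.
Expanding, the n-coefficient is −2ah = -4h; matching it to the data gives h = 4, and then k = -7.
So s(n) = 2(n − 4)² − 7.
s(1) = 2·(-3)² − 7 = 11.

11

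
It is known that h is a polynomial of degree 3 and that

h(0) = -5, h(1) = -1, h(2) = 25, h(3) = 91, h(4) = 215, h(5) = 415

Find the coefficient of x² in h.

First differences: 4, 26, 66, 124, 200. Second differences: 22, 40, 58, 76. Third differences: 18, 18, 18.
Level-3 differences are constant, so h has degree 3.
Fitting a degree-3 polynomial gives h(x) = 3x³ + 2x² - x - 5.
The coefficient of x² is 2.

2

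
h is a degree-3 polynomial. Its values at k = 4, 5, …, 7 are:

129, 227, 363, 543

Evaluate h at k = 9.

1059

Write h(k) = ak³ + bk² + ck + d; the 4 given values yield a linear system in the 4 coefficients.
Solving, h(k) = k³ + 4k² + k - 3.
Then h(9) = 1059.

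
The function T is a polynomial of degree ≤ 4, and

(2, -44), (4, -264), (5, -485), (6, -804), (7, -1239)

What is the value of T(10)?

-3420

Write T(n) = an^4 + bn³ + cn² + dn + e; the 5 given values yield a linear system in the 5 coefficients.
Solving, the leading coefficient vanishes, and T(n) = -3n³ - 4n² - 2n.
Then T(10) = -3420.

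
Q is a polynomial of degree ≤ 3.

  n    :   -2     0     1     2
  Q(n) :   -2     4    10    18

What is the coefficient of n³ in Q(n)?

Write Q(n) = an³ + bn² + cn + d; the 4 given values yield a linear system in the 4 coefficients.
Solving, the leading coefficient vanishes, and Q(n) = n² + 5n + 4.
The coefficient of n³ is 0.

0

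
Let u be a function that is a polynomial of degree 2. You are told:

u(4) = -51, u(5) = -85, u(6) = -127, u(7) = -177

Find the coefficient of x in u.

First differences: -34, -42, -50. Second differences: -8, -8.
Level-2 differences are constant, so u has degree 2.
Fitting a degree-2 polynomial gives u(x) = -4x² + 2x + 5.
The coefficient of x is 2.

2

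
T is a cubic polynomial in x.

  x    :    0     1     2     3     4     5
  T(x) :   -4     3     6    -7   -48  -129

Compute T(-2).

18

First differences: 7, 3, -13, -41, -81. Second differences: -4, -16, -28, -40. Third differences: -12, -12, -12.
Level-3 differences are constant, so T has degree 3.
Fitting a degree-3 polynomial gives T(x) = -2x³ + 4x² + 5x - 4.
Then T(-2) = 18.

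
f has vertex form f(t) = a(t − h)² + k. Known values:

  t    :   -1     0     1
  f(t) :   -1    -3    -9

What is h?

-1

First differences -2, -6; second difference -4 = 2a, so a = -2.
Expanding, the t-coefficient is −2ah = 4h; matching it to the data gives h = -1, and then k = -1.
So f(t) = -2(t + 1)² − 1.
Hence h = -1.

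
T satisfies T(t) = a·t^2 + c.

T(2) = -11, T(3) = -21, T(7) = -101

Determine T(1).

From T(2) = -11 and T(3) = -21: 4a + c = -11 and 9a + c = -21.
Subtracting: 5a = -10, so a = -2; then c = -11 − (-2)·4 = -3.
So T(t) = -2t² − 3, and T(1) = -5.

-5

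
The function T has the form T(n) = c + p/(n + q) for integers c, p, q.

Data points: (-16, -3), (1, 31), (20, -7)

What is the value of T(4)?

-23

(T(n) − c)(n + q) = p for each data point; the three points give a linear system in c and q, then p follows.
Solving: c = -5, q = -2, p = -36, so T(n) = -5 − 36/(n − 2).
Then T(4) = -5 − 36/2 = -23.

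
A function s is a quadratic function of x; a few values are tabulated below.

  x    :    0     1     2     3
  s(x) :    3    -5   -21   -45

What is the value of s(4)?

Write s(x) = ax² + bx + c; the 4 given values yield a linear system in the 3 coefficients.
Solving, s(x) = -4x² - 4x + 3.
Then s(4) = -77.

-77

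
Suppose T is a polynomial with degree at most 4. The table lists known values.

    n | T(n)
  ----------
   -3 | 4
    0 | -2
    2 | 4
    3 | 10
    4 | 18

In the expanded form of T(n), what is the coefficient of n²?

Write T(n) = an^4 + bn³ + cn² + dn + e; the 5 given values yield a linear system in the 5 coefficients.
Solving, the top 2 coefficients vanish, and T(n) = n² + n - 2.
The coefficient of n² is 1.

1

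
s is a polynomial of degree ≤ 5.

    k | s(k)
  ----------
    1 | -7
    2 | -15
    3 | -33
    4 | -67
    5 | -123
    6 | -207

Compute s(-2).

Write s(k) = ak^5 + bk^4 + ck³ + dk² + ek + p; the 6 given values yield a linear system in the 6 coefficients.
Solving, the top 2 coefficients vanish, and s(k) = -k³ + k² - 4k - 3.
Then s(-2) = 17.

17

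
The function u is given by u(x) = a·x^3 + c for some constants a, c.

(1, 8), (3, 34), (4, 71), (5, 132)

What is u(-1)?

From u(1) = 8 and u(3) = 34: 1a + c = 8 and 27a + c = 34.
Subtracting: 26a = 26, so a = 1; then c = 8 − 1·1 = 7.
So u(x) = 1x³ + 7, and u(-1) = 6.

6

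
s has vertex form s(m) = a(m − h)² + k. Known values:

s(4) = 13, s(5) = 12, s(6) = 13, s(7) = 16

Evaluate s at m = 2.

First differences -1, 1, 3; second difference 2 = 2a, so a = 1.
Expanding, the m-coefficient is −2ah = -2h; matching it to the data gives h = 5, and then k = 12.
So s(m) = 1(m − 5)² + 12.
s(2) = 1·(-3)² + 12 = 21.

21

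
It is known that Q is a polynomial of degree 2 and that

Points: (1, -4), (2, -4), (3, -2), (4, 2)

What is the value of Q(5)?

First differences: 0, 2, 4. Second differences: 2, 2.
Level-2 differences are constant, so Q has degree 2.
Extending the table by one column gives the next first difference 6, so Q(5) = 2 + 6 = 8.

8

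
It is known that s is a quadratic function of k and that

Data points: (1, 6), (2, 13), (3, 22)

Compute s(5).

Write s(k) = ak² + bk + c; the 3 given values yield a linear system in the 3 coefficients.
Solving, s(k) = k² + 4k + 1.
Then s(5) = 46.

46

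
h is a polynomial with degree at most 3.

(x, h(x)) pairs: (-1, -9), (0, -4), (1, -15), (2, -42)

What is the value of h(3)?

-85

First differences: 5, -11, -27. Second differences: -16, -16.
Level-2 differences are constant, so h has degree 2.
Fitting a degree-2 polynomial gives h(x) = -8x² - 3x - 4.
Then h(3) = -85.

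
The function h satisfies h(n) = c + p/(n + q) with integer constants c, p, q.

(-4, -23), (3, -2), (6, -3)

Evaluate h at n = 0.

(h(n) − c)(n + q) = p for each data point; the three points give a linear system in c and q, then p follows.
Solving: c = -5, q = 3, p = 18, so h(n) = -5 + 18/(n + 3).
Then h(0) = -5 + 18/3 = 1.

1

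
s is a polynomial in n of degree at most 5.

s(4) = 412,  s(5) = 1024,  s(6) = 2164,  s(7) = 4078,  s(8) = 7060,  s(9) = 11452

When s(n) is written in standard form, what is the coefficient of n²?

First differences: 612, 1140, 1914, 2982, 4392. Second differences: 528, 774, 1068, 1410. Third differences: 246, 294, 342. Fourth differences: 48, 48.
Level-4 differences are constant, so s has degree 4.
Fitting a degree-4 polynomial gives s(n) = 2n^4 - 3n³ + 7n² - 6n + 4.
The coefficient of n² is 7.

7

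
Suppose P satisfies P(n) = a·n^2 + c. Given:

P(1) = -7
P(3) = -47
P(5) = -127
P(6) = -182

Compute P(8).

From P(1) = -7 and P(3) = -47: 1a + c = -7 and 9a + c = -47.
Subtracting: 8a = -40, so a = -5; then c = -7 − (-5)·1 = -2.
So P(n) = -5n² − 2, and P(8) = -322.

-322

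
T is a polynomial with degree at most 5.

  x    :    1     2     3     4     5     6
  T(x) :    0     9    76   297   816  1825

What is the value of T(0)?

Write T(x) = ax^5 + bx^4 + cx³ + dx² + ex + p; the 6 given values yield a linear system in the 6 coefficients.
Solving, the leading coefficient vanishes, and T(x) = 2x^4 - 4x³ + 3x² - 2x + 1.
Then T(0) = 1.

1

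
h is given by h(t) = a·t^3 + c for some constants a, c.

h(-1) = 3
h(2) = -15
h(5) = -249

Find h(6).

-431

From h(-1) = 3 and h(2) = -15: -1a + c = 3 and 8a + c = -15.
Subtracting: 9a = -18, so a = -2; then c = 3 − (-2)·(-1) = 1.
So h(t) = -2t³ + 1, and h(6) = -431.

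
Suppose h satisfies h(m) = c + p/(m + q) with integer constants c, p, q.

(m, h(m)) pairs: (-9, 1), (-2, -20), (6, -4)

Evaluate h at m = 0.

(h(m) − c)(m + q) = p for each data point; the three points give a linear system in c and q, then p follows.
Solving: c = -2, q = 3, p = -18, so h(m) = -2 − 18/(m + 3).
Then h(0) = -2 − 18/3 = -8.

-8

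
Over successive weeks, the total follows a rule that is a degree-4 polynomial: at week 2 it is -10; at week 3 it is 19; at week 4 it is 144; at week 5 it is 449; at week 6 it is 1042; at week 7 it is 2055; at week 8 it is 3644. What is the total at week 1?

Write the value at m as Q(m).
Write Q(m) = am^4 + bm³ + cm² + dm + e; the 7 given values yield a linear system in the 5 coefficients.
Solving, Q(m) = m^4 - 7m² - m + 4.
Then Q(1) = -3.

-3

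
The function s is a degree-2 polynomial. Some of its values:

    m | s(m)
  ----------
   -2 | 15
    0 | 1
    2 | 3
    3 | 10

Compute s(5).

36

Write s(m) = am² + bm + c; the 4 given values yield a linear system in the 3 coefficients.
Solving, s(m) = 2m² - 3m + 1.
Then s(5) = 36.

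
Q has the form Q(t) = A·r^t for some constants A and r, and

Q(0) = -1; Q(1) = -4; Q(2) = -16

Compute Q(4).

-256

Consecutive ratio: -4/(-1) = 4, and -16/(-4) = 4, so r = 4.
Then A·4^0 = -1 gives A = -1, and Q(t) = -1·4^t.
Q(4) = -1·4^4 = -256.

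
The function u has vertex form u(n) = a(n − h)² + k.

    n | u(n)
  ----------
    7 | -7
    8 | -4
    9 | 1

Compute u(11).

First differences 3, 5; second difference 2 = 2a, so a = 1.
Expanding, the n-coefficient is −2ah = -2h; matching it to the data gives h = 6, and then k = -8.
So u(n) = 1(n − 6)² − 8.
u(11) = 1·5² − 8 = 17.

17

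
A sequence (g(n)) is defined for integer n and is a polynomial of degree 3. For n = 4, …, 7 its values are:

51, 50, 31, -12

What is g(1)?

6

Write g(n) = an³ + bn² + cn + d; the 4 given values yield a linear system in the 4 coefficients.
Solving, g(n) = -n³ + 6n² + 6n - 5.
Then g(1) = 6.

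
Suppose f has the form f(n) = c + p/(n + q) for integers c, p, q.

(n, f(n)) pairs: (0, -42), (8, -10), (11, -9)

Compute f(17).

(f(n) − c)(n + q) = p for each data point; the three points give a linear system in c and q, then p follows.
Solving: c = -6, q = 1, p = -36, so f(n) = -6 − 36/(n + 1).
Then f(17) = -6 − 36/18 = -8.

-8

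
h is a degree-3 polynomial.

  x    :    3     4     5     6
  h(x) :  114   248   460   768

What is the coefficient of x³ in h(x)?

Write h(x) = ax³ + bx² + cx + d; the 4 given values yield a linear system in the 4 coefficients.
Solving, h(x) = 3x³ + 3x² + 2x.
The coefficient of x³ is 3.

3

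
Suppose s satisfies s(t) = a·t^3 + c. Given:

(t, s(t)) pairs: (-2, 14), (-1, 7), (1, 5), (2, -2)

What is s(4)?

-58

From s(-2) = 14 and s(-1) = 7: -8a + c = 14 and -1a + c = 7.
Subtracting: 7a = -7, so a = -1; then c = 14 − (-1)·(-8) = 6.
So s(t) = -1t³ + 6, and s(4) = -58.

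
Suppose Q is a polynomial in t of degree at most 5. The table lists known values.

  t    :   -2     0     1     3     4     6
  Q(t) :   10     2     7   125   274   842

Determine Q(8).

1890

Write Q(t) = at^5 + bt^4 + ct³ + dt² + et + p; the 6 given values yield a linear system in the 6 coefficients.
Solving, the top 2 coefficients vanish, and Q(t) = 3t³ + 6t² - 4t + 2.
Then Q(8) = 1890.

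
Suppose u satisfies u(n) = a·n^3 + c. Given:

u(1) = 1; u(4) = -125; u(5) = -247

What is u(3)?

-51

From u(1) = 1 and u(4) = -125: 1a + c = 1 and 64a + c = -125.
Subtracting: 63a = -126, so a = -2; then c = 1 − (-2)·1 = 3.
So u(n) = -2n³ + 3, and u(3) = -51.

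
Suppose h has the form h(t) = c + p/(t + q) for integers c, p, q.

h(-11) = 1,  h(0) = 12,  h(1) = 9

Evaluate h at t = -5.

(h(t) − c)(t + q) = p for each data point; the three points give a linear system in c and q, then p follows.
Solving: c = 3, q = 2, p = 18, so h(t) = 3 + 18/(t + 2).
Then h(-5) = 3 + 18/(-3) = -3.

-3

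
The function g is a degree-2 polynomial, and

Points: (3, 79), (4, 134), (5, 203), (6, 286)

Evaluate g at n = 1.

First differences: 55, 69, 83. Second differences: 14, 14.
Level-2 differences are constant, so g has degree 2.
Fitting a degree-2 polynomial gives g(n) = 7n² + 6n - 2.
Then g(1) = 11.

11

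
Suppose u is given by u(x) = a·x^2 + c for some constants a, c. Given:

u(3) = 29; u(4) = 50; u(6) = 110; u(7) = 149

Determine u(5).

77

From u(3) = 29 and u(4) = 50: 9a + c = 29 and 16a + c = 50.
Subtracting: 7a = 21, so a = 3; then c = 29 − 3·9 = 2.
So u(x) = 3x² + 2, and u(5) = 77.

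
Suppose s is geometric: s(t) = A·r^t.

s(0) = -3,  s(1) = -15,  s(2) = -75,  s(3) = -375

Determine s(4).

Consecutive ratio: -15/(-3) = 5, and -75/(-15) = 5, so r = 5.
Then A·5^0 = -3 gives A = -3, and s(t) = -3·5^t.
s(4) = -3·5^4 = -1875.

-1875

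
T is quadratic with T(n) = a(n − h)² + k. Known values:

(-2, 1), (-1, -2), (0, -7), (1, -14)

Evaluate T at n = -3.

2

First differences -3, -5, -7; second difference -2 = 2a, so a = -1.
Expanding, the n-coefficient is −2ah = 2h; matching it to the data gives h = -3, and then k = 2.
So T(n) = -1(n + 3)² + 2.
T(-3) = -1·0² + 2 = 2.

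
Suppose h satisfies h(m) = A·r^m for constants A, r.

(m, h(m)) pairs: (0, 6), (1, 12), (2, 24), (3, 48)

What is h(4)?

Consecutive ratio: 12/6 = 2, and 24/12 = 2, so r = 2.
Then A·2^0 = 6 gives A = 6, and h(m) = 6·2^m.
h(4) = 6·2^4 = 96.

96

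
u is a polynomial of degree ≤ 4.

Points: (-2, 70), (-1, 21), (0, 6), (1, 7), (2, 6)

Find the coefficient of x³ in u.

-3

Write u(x) = ax^4 + bx³ + cx² + dx + e; the 5 given values yield a linear system in the 5 coefficients.
Solving, the leading coefficient vanishes, and u(x) = -3x³ + 8x² - 4x + 6.
The coefficient of x³ is -3.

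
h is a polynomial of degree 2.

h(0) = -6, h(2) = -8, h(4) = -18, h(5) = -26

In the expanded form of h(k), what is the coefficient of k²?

-1

Write h(k) = ak² + bk + c; the 4 given values yield a linear system in the 3 coefficients.
Solving, h(k) = -k² + k - 6.
The coefficient of k² is -1.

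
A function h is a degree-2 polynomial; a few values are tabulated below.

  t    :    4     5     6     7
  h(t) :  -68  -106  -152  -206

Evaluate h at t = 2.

First differences: -38, -46, -54. Second differences: -8, -8.
Level-2 differences are constant, so h has degree 2.
Fitting a degree-2 polynomial gives h(t) = -4t² - 2t + 4.
Then h(2) = -16.

-16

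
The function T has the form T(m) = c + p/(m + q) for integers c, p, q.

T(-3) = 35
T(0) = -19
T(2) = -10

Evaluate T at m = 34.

-2

(T(m) − c)(m + q) = p for each data point; the three points give a linear system in c and q, then p follows.
Solving: c = -1, q = 2, p = -36, so T(m) = -1 − 36/(m + 2).
Then T(34) = -1 − 36/36 = -2.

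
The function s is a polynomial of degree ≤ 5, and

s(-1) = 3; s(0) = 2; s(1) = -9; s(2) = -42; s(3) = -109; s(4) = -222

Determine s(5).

Write s(n) = an^5 + bn^4 + cn³ + dn² + en + p; the 6 given values yield a linear system in the 6 coefficients.
Solving, the top 2 coefficients vanish, and s(n) = -2n³ - 5n² - 4n + 2.
Then s(5) = -393.

-393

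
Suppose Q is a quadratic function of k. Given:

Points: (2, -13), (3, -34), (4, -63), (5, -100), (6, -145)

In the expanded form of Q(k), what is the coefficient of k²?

First differences: -21, -29, -37, -45. Second differences: -8, -8, -8.
Level-2 differences are constant, so Q has degree 2.
Fitting a degree-2 polynomial gives Q(k) = -4k² - k + 5.
The coefficient of k² is -4.

-4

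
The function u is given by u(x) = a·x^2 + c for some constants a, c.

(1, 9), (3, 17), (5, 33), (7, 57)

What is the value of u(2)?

12

From u(1) = 9 and u(3) = 17: 1a + c = 9 and 9a + c = 17.
Subtracting: 8a = 8, so a = 1; then c = 9 − 1·1 = 8.
So u(x) = 1x² + 8, and u(2) = 12.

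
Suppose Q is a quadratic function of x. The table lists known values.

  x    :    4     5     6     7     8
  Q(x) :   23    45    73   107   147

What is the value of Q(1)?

-7

First differences: 22, 28, 34, 40. Second differences: 6, 6, 6.
Level-2 differences are constant, so Q has degree 2.
Fitting a degree-2 polynomial gives Q(x) = 3x² - 5x - 5.
Then Q(1) = -7.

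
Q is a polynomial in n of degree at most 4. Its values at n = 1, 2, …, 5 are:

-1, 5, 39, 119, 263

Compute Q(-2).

-31

First differences: 6, 34, 80, 144. Second differences: 28, 46, 64. Third differences: 18, 18.
Level-3 differences are constant, so Q has degree 3.
Fitting a degree-3 polynomial gives Q(n) = 3n³ - 4n² - 3n + 3.
Then Q(-2) = -31.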